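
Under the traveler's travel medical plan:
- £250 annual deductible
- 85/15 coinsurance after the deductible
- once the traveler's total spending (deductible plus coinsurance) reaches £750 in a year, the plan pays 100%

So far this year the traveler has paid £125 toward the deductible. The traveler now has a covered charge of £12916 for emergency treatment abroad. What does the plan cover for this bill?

£12291

Deductible still to meet: £250 − £125 = £125.
That leaves £12916 − £125 = £12791 for coinsurance.
Traveler's 15% share of £12791 is £1918.65.
Traveler responsibility before any cap: £125 + £1918.65 = £2043.65.
That would bring total out-of-pocket to £2168.65, past the £750 cap. The traveler is capped at £750 − £125 = £625 on this claim.
Insurer pays the balance: £12916 − £625 = £12291.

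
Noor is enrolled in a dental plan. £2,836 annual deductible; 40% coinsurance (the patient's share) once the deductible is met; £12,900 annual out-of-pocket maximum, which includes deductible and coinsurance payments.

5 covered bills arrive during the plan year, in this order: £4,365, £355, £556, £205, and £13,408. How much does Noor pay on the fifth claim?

£5,363.20

#1 (£4,365): deductible takes £2,836, £1,529 remains; patient's 40% is £611.60. Cost to patient: £3,447.60. OOP to date £3,447.60.
#2 (£355): deductible met; 40% of £355 = £142. Patient pays £142; OOP now £3,589.60.
#3 (£556): deductible already satisfied, so patient's share is 40% × £556 = £222.40. Patient owes £222.40 (running OOP £3,812).
#4 (£205): 40% coinsurance on £205 = £82. Patient pays £82; OOP now £3,894.
#5 (£13,408): deductible met; 40% of £13,408 = £5,363.20. Cost to patient: £5,363.20. OOP to date £9,257.20.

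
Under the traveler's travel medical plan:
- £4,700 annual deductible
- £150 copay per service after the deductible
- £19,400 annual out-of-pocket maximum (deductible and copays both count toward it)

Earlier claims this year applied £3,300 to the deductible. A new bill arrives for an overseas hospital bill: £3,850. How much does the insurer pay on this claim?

Remaining deductible: £4,700 − £3,300 = £1,400.
After the £1,400 deductible portion, £3,850 − £1,400 = £2,450 is subject to the copay.
Copay on this service: £150.
That puts the traveler's cost at £1,400 + £150 = £1,550 before any cap.
Total out-of-pocket so far would be £3,300 + £1,550 = £4,850, below the £19,400 cap — no reduction.
The insurer covers the remainder: £3,850 − £1,550 = £2,300.

£2,300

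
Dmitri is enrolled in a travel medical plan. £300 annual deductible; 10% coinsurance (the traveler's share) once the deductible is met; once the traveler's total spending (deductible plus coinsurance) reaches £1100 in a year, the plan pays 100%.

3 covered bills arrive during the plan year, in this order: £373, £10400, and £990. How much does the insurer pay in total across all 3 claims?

£10663

Bill 1, £373: £300 to deductible, leaving £73; coinsurance £73 × 10% = £7.30. Traveler owes £307.30 (running OOP £307.30). Insurer: £373 − £307.30 = £65.70.
Bill 2, £10400: deductible already satisfied, so traveler's share is 10% × £10400 = £1040. That would push OOP to £1347.30, over the £1100 cap, so traveler pays £1100 − £307.30 = £792.70. Insurer: £10400 − £792.70 = £9607.30.
Bill 3, £990: deductible met; 10% of £990 = £99. OOP would hit £1199 > £1100, so the cap limits the traveler to £1100 − £1100 = £0. Plan pays £990 − £0 = £990.
Insurer total = bills − traveler's total = £11763 − £1100 = £10663.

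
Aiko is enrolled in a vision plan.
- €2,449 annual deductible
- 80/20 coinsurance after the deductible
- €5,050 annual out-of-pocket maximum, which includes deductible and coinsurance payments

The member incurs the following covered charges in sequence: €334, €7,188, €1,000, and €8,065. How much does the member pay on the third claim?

#1 (€334): all of it applies to the deductible. Member pays €334; OOP now €334.
#2 (€7,188): €2,115 finishes the deductible; €5,073 goes to coinsurance; coinsurance €5,073 × 20% = €1,014.60. Member pays €3,129.60; OOP now €3,463.60.
#3 (€1,000): 20% coinsurance on €1,000 = €200. Cost to member: €200. OOP to date €3,663.60.

€200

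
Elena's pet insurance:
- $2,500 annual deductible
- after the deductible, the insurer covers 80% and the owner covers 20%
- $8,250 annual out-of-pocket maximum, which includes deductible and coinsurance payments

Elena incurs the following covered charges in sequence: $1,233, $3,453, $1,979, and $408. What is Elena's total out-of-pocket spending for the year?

Claim 1 ($1,233): entire amount goes to the deductible. Cost to owner: $1,233. OOP to date $1,233.
Claim 2 ($3,453): $1,267 finishes the deductible; $2,186 goes to coinsurance; owner's 20% is $437.20. Owner pays $1,704.20; OOP now $2,937.20.
Claim 3 ($1,979): deductible already satisfied, so owner's share is 20% × $1,979 = $395.80. Cost to owner: $395.80. OOP to date $3,333.
Claim 4 ($408): deductible already satisfied, so owner's share is 20% × $408 = $81.60. Owner owes $81.60 (running OOP $3,414.60).
Summing the owner's payments: $1,233 + $1,704.20 + $395.80 + $81.60 = $3,414.60.

$3,414.60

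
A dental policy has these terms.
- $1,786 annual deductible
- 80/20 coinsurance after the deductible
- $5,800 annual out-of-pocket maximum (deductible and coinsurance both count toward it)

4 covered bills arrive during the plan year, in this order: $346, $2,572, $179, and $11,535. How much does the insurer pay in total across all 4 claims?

Claim 1 ($346): all of it applies to the deductible. Patient pays $346; OOP now $346. Insurer: $346 − $346 = $0.
Claim 2 ($2,572): $1,440 finishes the deductible; $1,132 goes to coinsurance; 20% of $1,132 = $226.40. Patient pays $1,666.40; OOP now $2,012.40. Insurer: $2,572 − $1,666.40 = $905.60.
Claim 3 ($179): deductible met; 20% of $179 = $35.80. Patient owes $35.80 (running OOP $2,048.20). Insurer: $179 − $35.80 = $143.20.
Claim 4 ($11,535): deductible met; 20% of $11,535 = $2,307. Patient owes $2,307 (running OOP $4,355.20). Plan pays $11,535 − $2,307 = $9,228.
Insurer total: $0 + $905.60 + $143.20 + $9,228 = $10,276.80.

$10,276.80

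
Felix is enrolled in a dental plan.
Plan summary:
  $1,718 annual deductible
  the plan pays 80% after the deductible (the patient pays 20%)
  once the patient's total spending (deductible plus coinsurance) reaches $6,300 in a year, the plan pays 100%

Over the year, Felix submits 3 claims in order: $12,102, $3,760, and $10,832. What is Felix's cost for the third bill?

$1,753.20

Claim 1 — $12,102: $1,718 to deductible, leaving $10,384; coinsurance $10,384 × 20% = $2,076.80. Patient pays $3,794.80; OOP now $3,794.80.
Claim 2 — $3,760: 20% coinsurance on $3,760 = $752. Cost to patient: $752. OOP to date $4,546.80.
Claim 3 — $10,832: 20% coinsurance on $10,832 = $2,166.40. Adding that to $4,546.80 gives $6,713.20, past the $6,300 cap; patient pays only $6,300 − $4,546.80 = $1,753.20.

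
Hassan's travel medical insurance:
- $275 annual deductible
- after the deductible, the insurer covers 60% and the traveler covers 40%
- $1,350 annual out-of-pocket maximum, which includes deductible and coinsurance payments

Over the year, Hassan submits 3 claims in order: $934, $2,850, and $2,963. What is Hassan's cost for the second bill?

$811.40

#1 ($934): $275 to deductible, leaving $659; traveler's 40% is $263.60. Cost to traveler: $538.60. OOP to date $538.60.
#2 ($2,850): deductible already satisfied, so traveler's share is 40% × $2,850 = $1,140. Adding that to $538.60 gives $1,678.60, past the $1,350 cap; traveler pays only $1,350 − $538.60 = $811.40.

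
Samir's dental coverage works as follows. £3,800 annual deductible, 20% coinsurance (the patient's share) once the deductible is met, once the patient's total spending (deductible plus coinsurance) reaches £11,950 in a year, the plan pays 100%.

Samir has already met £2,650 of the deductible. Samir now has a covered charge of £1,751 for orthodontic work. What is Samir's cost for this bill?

£1,270.20

Remaining deductible: £3,800 − £2,650 = £1,150.
The remaining £601 (= £1,751 − £1,150) moves to coinsurance.
20% of £601 = £120.20 falls to the patient.
That puts the patient's cost at £1,150 + £120.20 = £1,270.20 before any cap.
Cumulative spending £2,650 + £1,270.20 = £3,920.20 stays under the £11,950 maximum.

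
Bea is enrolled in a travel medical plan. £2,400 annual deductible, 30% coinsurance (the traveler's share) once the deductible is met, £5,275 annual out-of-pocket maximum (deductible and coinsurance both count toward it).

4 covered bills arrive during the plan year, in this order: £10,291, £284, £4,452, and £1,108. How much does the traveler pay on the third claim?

Claim 1 — £10,291: £2,400 to deductible, leaving £7,891; traveler's 30% is £2,367.30. Traveler owes £4,767.30 (running OOP £4,767.30).
Claim 2 — £284: 30% coinsurance on £284 = £85.20. Traveler pays £85.20; OOP now £4,852.50.
Claim 3 — £4,452: deductible already satisfied, so traveler's share is 30% × £4,452 = £1,335.60. That would push OOP to £6,188.10, over the £5,275 cap, so traveler pays £5,275 − £4,852.50 = £422.50.

£422.50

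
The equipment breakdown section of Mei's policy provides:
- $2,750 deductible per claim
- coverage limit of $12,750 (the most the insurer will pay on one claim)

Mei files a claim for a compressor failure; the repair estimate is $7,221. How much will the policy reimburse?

$4,471

Less the $2,750 deductible: $7,221 − $2,750 = $4,471.
$4,471 is within the $12,750 limit, so the insurer pays $4,471.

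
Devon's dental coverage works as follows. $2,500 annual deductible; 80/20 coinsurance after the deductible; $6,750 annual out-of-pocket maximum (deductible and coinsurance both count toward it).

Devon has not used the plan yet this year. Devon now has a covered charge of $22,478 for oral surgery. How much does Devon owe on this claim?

$6,495.60

Deductible not yet touched, so the first $2,500 of the bill goes to the deductible.
After the $2,500 deductible portion, $22,478 − $2,500 = $19,978 is subject to coinsurance.
20% of $19,978 = $3,995.60 falls to the patient.
So the patient owes $2,500 + $3,995.60 = $6,495.60 before any cap.
Total out-of-pocket so far would be $0 + $6,495.60 = $6,495.60, below the $6,750 cap — no reduction.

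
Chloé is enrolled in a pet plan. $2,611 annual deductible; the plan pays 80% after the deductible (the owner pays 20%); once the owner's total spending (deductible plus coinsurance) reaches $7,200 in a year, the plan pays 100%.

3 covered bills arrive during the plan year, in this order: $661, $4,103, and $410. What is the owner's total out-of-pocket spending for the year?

$3,123.60

#1 ($661): fully absorbed by the deductible. Owner pays $661; OOP now $661.
#2 ($4,103): $1,950 finishes the deductible; $2,153 goes to coinsurance; owner's 20% is $430.60. Cost to owner: $2,380.60. OOP to date $3,041.60.
#3 ($410): 20% coinsurance on $410 = $82. Owner owes $82 (running OOP $3,123.60).
Summing the owner's payments: $661 + $2,380.60 + $82 = $3,123.60.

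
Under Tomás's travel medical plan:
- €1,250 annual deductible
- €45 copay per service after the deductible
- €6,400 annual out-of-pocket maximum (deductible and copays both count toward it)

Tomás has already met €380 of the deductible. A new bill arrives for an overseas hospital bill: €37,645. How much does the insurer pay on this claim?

€380 of the €1,250 deductible is already met, leaving €870.
After the €870 deductible portion, €37,645 − €870 = €36,775 is subject to the copay.
Copay on this service: €45.
That puts the traveler's cost at €870 + €45 = €915 before any cap.
Year-to-date out-of-pocket becomes €380 + €915 = €1,295, still under the €6,400 maximum, so no cap applies.
Insurer pays the balance: €37,645 − €915 = €36,730.

€36,730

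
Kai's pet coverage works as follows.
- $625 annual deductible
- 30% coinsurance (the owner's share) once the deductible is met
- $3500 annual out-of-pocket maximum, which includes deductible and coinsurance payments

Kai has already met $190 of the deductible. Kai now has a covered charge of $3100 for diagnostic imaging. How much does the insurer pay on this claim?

$1865.50

Remaining deductible: $625 − $190 = $435.
That leaves $3100 − $435 = $2665 for coinsurance.
30% of $2665 = $799.50 falls to the owner.
That puts the owner's cost at $435 + $799.50 = $1234.50 before any cap.
Year-to-date out-of-pocket becomes $190 + $1234.50 = $1424.50, still under the $3500 maximum, so no cap applies.
The plan picks up $3100 − $1234.50 = $1865.50.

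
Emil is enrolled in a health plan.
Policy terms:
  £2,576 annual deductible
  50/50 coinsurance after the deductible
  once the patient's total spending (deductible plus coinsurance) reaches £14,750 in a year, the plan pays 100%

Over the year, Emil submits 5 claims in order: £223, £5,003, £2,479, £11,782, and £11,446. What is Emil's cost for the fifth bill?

#1 (£223): all of it applies to the deductible. Patient pays £223; OOP now £223.
#2 (£5,003): £2,353 to deductible, leaving £2,650; patient's 50% is £1,325. Patient pays £3,678; OOP now £3,901.
#3 (£2,479): deductible met; 50% of £2,479 = £1,239.50. Cost to patient: £1,239.50. OOP to date £5,140.50.
#4 (£11,782): deductible met; 50% of £11,782 = £5,891. Patient pays £5,891; OOP now £11,031.50.
#5 (£11,446): deductible already satisfied, so patient's share is 50% × £11,446 = £5,723. OOP would hit £16,754.50 > £14,750, so the cap limits the patient to £14,750 − £11,031.50 = £3,718.50.

£3,718.50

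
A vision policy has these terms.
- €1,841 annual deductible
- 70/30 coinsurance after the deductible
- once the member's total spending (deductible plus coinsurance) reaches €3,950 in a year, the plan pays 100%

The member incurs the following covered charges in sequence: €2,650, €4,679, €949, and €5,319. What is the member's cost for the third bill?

€284.70

Claim 1 — €2,650: €1,841 finishes the deductible; €809 goes to coinsurance; member's 30% is €242.70. Member owes €2,083.70 (running OOP €2,083.70).
Claim 2 — €4,679: deductible met; 30% of €4,679 = €1,403.70. Cost to member: €1,403.70. OOP to date €3,487.40.
Claim 3 — €949: deductible already satisfied, so member's share is 30% × €949 = €284.70. Member pays €284.70; OOP now €3,772.10.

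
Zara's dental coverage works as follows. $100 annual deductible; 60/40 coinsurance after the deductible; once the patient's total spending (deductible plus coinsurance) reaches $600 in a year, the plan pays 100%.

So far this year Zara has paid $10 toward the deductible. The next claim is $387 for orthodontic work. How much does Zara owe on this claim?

$208.80

$10 of the $100 deductible is already met, leaving $90.
The remaining $297 (= $387 − $90) moves to coinsurance.
40% of $297 = $118.80 falls to the patient.
So the patient owes $90 + $118.80 = $208.80 before any cap.
Total out-of-pocket so far would be $10 + $208.80 = $218.80, below the $600 cap — no reduction.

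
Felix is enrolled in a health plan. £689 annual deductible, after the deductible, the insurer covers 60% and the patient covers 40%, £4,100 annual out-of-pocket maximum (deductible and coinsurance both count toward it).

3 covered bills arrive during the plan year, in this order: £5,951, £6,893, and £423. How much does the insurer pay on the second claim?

Bill 1, £5,951: £689 to deductible, leaving £5,262; 40% of £5,262 = £2,104.80. Patient owes £2,793.80 (running OOP £2,793.80). Plan pays £5,951 − £2,793.80 = £3,157.20.
Bill 2, £6,893: deductible met; 40% of £6,893 = £2,757.20. OOP would hit £5,551 > £4,100, so the cap limits the patient to £4,100 − £2,793.80 = £1,306.20. Insurer: £6,893 − £1,306.20 = £5,586.80.

£5,586.80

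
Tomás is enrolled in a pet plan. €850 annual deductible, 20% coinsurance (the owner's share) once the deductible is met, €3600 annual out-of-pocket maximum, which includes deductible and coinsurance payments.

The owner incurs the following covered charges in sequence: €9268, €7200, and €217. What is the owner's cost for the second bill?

€1066.40

#1 (€9268): deductible takes €850, €8418 remains; coinsurance €8418 × 20% = €1683.60. Cost to owner: €2533.60. OOP to date €2533.60.
#2 (€7200): deductible already satisfied, so owner's share is 20% × €7200 = €1440. Adding that to €2533.60 gives €3973.60, past the €3600 cap; owner pays only €3600 − €2533.60 = €1066.40.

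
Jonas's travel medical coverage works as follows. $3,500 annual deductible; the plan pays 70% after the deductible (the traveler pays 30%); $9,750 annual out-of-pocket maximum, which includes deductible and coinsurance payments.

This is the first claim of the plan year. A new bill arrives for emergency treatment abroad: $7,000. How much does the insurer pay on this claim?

The full $3,500 deductible is still open; $3,500 of this bill applies to it.
After the $3,500 deductible portion, $7,000 − $3,500 = $3,500 is subject to coinsurance.
Coinsurance: $3,500 × 30% = $1,050.
Traveler responsibility before any cap: $3,500 + $1,050 = $4,550.
Total out-of-pocket so far would be $0 + $4,550 = $4,550, below the $9,750 cap — no reduction.
The plan picks up $7,000 − $4,550 = $2,450.

$2,450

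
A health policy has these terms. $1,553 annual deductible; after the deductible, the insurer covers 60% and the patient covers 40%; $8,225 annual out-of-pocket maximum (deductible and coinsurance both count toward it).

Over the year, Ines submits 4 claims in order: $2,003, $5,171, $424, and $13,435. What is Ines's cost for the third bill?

#1 ($2,003): $1,553 finishes the deductible; $450 goes to coinsurance; coinsurance $450 × 40% = $180. Patient pays $1,733; OOP now $1,733.
#2 ($5,171): deductible already satisfied, so patient's share is 40% × $5,171 = $2,068.40. Patient owes $2,068.40 (running OOP $3,801.40).
#3 ($424): deductible met; 40% of $424 = $169.60. Cost to patient: $169.60. OOP to date $3,971.

$169.60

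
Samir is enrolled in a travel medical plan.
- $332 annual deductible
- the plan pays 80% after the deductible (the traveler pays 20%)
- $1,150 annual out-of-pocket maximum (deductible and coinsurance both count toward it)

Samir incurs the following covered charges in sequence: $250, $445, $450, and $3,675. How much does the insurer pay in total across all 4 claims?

Bill 1, $250: entire amount goes to the deductible. Cost to traveler: $250. OOP to date $250. Insurer: $250 − $250 = $0.
Bill 2, $445: $82 to deductible, leaving $363; 20% of $363 = $72.60. Traveler pays $154.60; OOP now $404.60. Insurer: $445 − $154.60 = $290.40.
Bill 3, $450: deductible already satisfied, so traveler's share is 20% × $450 = $90. Traveler owes $90 (running OOP $494.60). Plan pays $450 − $90 = $360.
Bill 4, $3,675: deductible already satisfied, so traveler's share is 20% × $3,675 = $735. That would push OOP to $1,229.60, over the $1,150 cap, so traveler pays $1,150 − $494.60 = $655.40. Plan pays $3,675 − $655.40 = $3,019.60.
Insurer total: $0 + $290.40 + $360 + $3,019.60 = $3,670.

$3,670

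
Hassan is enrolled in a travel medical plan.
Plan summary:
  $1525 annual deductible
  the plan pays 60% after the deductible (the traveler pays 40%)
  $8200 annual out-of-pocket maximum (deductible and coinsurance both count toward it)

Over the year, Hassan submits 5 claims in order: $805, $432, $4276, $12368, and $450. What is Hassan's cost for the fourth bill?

$4947.20

#1 ($805): all of it applies to the deductible. Traveler pays $805; OOP now $805.
#2 ($432): all of it applies to the deductible. Cost to traveler: $432. OOP to date $1237.
#3 ($4276): deductible takes $288, $3988 remains; 40% of $3988 = $1595.20. Traveler pays $1883.20; OOP now $3120.20.
#4 ($12368): deductible already satisfied, so traveler's share is 40% × $12368 = $4947.20. Traveler owes $4947.20 (running OOP $8067.40).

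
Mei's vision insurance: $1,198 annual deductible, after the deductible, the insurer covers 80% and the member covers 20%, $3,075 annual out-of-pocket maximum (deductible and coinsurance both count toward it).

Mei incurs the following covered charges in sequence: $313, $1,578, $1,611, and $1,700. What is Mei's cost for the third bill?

$322.20

Bill 1, $313: all of it applies to the deductible. Cost to member: $313. OOP to date $313.
Bill 2, $1,578: $885 to deductible, leaving $693; member's 20% is $138.60. Cost to member: $1,023.60. OOP to date $1,336.60.
Bill 3, $1,611: deductible already satisfied, so member's share is 20% × $1,611 = $322.20. Cost to member: $322.20. OOP to date $1,658.80.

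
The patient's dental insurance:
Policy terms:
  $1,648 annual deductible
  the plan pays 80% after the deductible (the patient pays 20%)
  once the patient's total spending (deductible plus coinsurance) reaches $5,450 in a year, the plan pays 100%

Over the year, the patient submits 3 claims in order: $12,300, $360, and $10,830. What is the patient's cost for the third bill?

Claim 1 ($12,300): deductible takes $1,648, $10,652 remains; coinsurance $10,652 × 20% = $2,130.40. Patient owes $3,778.40 (running OOP $3,778.40).
Claim 2 ($360): deductible already satisfied, so patient's share is 20% × $360 = $72. Patient pays $72; OOP now $3,850.40.
Claim 3 ($10,830): 20% coinsurance on $10,830 = $2,166. That would push OOP to $6,016.40, over the $5,450 cap, so patient pays $5,450 − $3,850.40 = $1,599.60.

$1,599.60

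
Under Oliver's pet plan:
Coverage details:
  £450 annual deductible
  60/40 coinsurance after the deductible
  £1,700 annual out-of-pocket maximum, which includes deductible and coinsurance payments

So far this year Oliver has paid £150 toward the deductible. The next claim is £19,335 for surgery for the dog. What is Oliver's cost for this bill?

£1,550

Deductible still to meet: £450 − £150 = £300.
That leaves £19,335 − £300 = £19,035 for coinsurance.
40% of £19,035 = £7,614 falls to the owner.
So the owner owes £300 + £7,614 = £7,914 before any cap.
Adding £7,914 to the £150 already spent would give £8,064, which exceeds the £1,700 cap; the owner pays just £1,700 − £150 = £1,550.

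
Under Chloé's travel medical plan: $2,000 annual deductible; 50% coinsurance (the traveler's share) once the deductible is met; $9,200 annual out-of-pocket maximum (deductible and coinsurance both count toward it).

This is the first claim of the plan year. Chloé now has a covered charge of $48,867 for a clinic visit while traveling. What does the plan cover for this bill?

Deductible not yet touched, so the first $2,000 of the bill goes to the deductible.
The remaining $46,867 (= $48,867 − $2,000) moves to coinsurance.
Coinsurance: $46,867 × 50% = $23,433.50.
So the traveler owes $2,000 + $23,433.50 = $25,433.50 before any cap.
Adding $25,433.50 to the $0 already spent would give $25,433.50, which exceeds the $9,200 cap; the traveler pays just $9,200 − $0 = $9,200.
The insurer covers the remainder: $48,867 − $9,200 = $39,667.

$39,667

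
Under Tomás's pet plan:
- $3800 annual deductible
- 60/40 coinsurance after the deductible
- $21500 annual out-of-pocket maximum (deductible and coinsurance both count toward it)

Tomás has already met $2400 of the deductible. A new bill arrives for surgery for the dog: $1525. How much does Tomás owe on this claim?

Deductible still to meet: $3800 − $2400 = $1400.
After the $1400 deductible portion, $1525 − $1400 = $125 is subject to coinsurance.
Owner's 40% share of $125 is $50.
So the owner owes $1400 + $50 = $1450 before any cap.
Year-to-date out-of-pocket becomes $2400 + $1450 = $3850, still under the $21500 maximum, so no cap applies.

$1450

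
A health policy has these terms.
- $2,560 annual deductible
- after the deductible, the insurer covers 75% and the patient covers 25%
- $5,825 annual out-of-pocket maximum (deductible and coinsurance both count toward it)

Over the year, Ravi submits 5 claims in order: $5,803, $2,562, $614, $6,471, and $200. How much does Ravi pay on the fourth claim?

Bill 1, $5,803: $2,560 finishes the deductible; $3,243 goes to coinsurance; coinsurance $3,243 × 25% = $810.75. Cost to patient: $3,370.75. OOP to date $3,370.75.
Bill 2, $2,562: 25% coinsurance on $2,562 = $640.50. Patient pays $640.50; OOP now $4,011.25.
Bill 3, $614: deductible met; 25% of $614 = $153.50. Patient owes $153.50 (running OOP $4,164.75).
Bill 4, $6,471: deductible already satisfied, so patient's share is 25% × $6,471 = $1,617.75. Patient pays $1,617.75; OOP now $5,782.50.

$1,617.75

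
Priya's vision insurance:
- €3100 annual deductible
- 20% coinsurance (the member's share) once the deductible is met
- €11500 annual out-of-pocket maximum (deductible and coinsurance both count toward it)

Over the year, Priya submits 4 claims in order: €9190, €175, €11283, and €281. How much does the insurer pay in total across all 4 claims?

€14263.20

Claim 1 — €9190: €3100 finishes the deductible; €6090 goes to coinsurance; 20% of €6090 = €1218. Member owes €4318 (running OOP €4318). Plan pays €9190 − €4318 = €4872.
Claim 2 — €175: 20% coinsurance on €175 = €35. Member owes €35 (running OOP €4353). Insurer: €175 − €35 = €140.
Claim 3 — €11283: 20% coinsurance on €11283 = €2256.60. Member owes €2256.60 (running OOP €6609.60). Plan pays €11283 − €2256.60 = €9026.40.
Claim 4 — €281: deductible met; 20% of €281 = €56.20. Cost to member: €56.20. OOP to date €6665.80. Plan pays €281 − €56.20 = €224.80.
Insurer total: €4872 + €140 + €9026.40 + €224.80 = €14263.20.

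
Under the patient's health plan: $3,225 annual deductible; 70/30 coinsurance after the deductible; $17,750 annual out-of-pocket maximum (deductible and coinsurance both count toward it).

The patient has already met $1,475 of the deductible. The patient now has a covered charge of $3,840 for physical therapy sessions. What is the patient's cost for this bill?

$2,377

$1,475 of the $3,225 deductible is already met, leaving $1,750.
The remaining $2,090 (= $3,840 − $1,750) moves to coinsurance.
30% of $2,090 = $627 falls to the patient.
So the patient owes $1,750 + $627 = $2,377 before any cap.
Year-to-date out-of-pocket becomes $1,475 + $2,377 = $3,852, still under the $17,750 maximum, so no cap applies.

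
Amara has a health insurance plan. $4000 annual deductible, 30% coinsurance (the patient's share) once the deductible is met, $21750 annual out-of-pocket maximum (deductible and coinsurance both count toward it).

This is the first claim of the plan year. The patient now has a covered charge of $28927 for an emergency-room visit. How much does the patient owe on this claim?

Nothing has been paid toward the $4000 deductible, so the first $4000 of this charge is applied there.
After the $4000 deductible portion, $28927 − $4000 = $24927 is subject to coinsurance.
Coinsurance: $24927 × 30% = $7478.10.
That puts the patient's cost at $4000 + $7478.10 = $11478.10 before any cap.
Total out-of-pocket so far would be $0 + $11478.10 = $11478.10, below the $21750 cap — no reduction.

$11478.10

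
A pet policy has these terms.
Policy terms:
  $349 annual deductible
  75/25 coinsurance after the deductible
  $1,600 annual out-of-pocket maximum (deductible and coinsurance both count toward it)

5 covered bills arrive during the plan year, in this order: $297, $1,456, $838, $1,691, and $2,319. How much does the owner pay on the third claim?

Claim 1 — $297: entire amount goes to the deductible. Owner pays $297; OOP now $297.
Claim 2 — $1,456: $52 to deductible, leaving $1,404; owner's 25% is $351. Cost to owner: $403. OOP to date $700.
Claim 3 — $838: 25% coinsurance on $838 = $209.50. Owner pays $209.50; OOP now $909.50.

$209.50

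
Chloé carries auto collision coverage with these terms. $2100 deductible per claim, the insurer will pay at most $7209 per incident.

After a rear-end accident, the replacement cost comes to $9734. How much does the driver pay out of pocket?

Less the $2100 deductible: $9734 − $2100 = $7634.
Since $7634 > $7209, the payout is capped at $7209.
Out of pocket: $9734 − $7209 = $2525.

$2525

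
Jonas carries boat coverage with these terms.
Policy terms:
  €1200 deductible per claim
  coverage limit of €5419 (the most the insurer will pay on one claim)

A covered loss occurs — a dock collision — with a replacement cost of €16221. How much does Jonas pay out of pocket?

After the deductible, €16221 − €1200 = €15021 remains.
The €5419 per-incident cap binds; insurer pays €5419.
The owner bears the rest of the original loss: €16221 − €5419 = €10802.

€10802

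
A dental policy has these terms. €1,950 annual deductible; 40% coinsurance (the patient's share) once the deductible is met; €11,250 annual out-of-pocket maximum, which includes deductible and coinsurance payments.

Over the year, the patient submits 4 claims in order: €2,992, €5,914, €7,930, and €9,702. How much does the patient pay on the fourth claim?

€3,345.60

Bill 1, €2,992: €1,950 to deductible, leaving €1,042; 40% of €1,042 = €416.80. Patient owes €2,366.80 (running OOP €2,366.80).
Bill 2, €5,914: deductible already satisfied, so patient's share is 40% × €5,914 = €2,365.60. Patient pays €2,365.60; OOP now €4,732.40.
Bill 3, €7,930: 40% coinsurance on €7,930 = €3,172. Patient pays €3,172; OOP now €7,904.40.
Bill 4, €9,702: 40% coinsurance on €9,702 = €3,880.80. OOP would hit €11,785.20 > €11,250, so the cap limits the patient to €11,250 − €7,904.40 = €3,345.60.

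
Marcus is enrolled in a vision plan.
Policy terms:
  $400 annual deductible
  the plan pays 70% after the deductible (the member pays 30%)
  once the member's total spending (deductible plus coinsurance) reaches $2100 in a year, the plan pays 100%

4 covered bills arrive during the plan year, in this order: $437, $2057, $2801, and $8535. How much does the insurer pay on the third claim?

Claim 1 — $437: $400 to deductible, leaving $37; member's 30% is $11.10. Cost to member: $411.10. OOP to date $411.10. Plan pays $437 − $411.10 = $25.90.
Claim 2 — $2057: 30% coinsurance on $2057 = $617.10. Cost to member: $617.10. OOP to date $1028.20. Insurer: $2057 − $617.10 = $1439.90.
Claim 3 — $2801: deductible already satisfied, so member's share is 30% × $2801 = $840.30. Member owes $840.30 (running OOP $1868.50). Plan pays $2801 − $840.30 = $1960.70.

$1960.70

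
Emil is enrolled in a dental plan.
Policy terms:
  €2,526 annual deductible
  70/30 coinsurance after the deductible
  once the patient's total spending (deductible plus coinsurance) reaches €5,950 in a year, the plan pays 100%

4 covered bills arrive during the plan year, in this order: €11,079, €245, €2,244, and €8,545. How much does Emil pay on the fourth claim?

Claim 1 — €11,079: deductible takes €2,526, €8,553 remains; coinsurance €8,553 × 30% = €2,565.90. Cost to patient: €5,091.90. OOP to date €5,091.90.
Claim 2 — €245: deductible already satisfied, so patient's share is 30% × €245 = €73.50. Patient pays €73.50; OOP now €5,165.40.
Claim 3 — €2,244: deductible already satisfied, so patient's share is 30% × €2,244 = €673.20. Patient owes €673.20 (running OOP €5,838.60).
Claim 4 — €8,545: 30% coinsurance on €8,545 = €2,563.50. OOP would hit €8,402.10 > €5,950, so the cap limits the patient to €5,950 − €5,838.60 = €111.40.

€111.40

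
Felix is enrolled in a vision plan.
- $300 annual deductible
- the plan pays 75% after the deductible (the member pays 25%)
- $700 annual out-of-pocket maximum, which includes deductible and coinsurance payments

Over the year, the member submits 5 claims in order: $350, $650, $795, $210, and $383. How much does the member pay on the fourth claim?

Bill 1, $350: $300 to deductible, leaving $50; member's 25% is $12.50. Member owes $312.50 (running OOP $312.50).
Bill 2, $650: 25% coinsurance on $650 = $162.50. Member owes $162.50 (running OOP $475).
Bill 3, $795: deductible met; 25% of $795 = $198.75. Member pays $198.75; OOP now $673.75.
Bill 4, $210: 25% coinsurance on $210 = $52.50. That would push OOP to $726.25, over the $700 cap, so member pays $700 − $673.75 = $26.25.

$26.25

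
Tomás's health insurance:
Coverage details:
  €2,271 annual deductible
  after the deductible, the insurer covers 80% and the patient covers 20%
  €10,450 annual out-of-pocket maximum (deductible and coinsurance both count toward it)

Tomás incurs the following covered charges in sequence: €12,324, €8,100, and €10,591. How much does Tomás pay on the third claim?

€2,118.20

Bill 1, €12,324: €2,271 to deductible, leaving €10,053; patient's 20% is €2,010.60. Cost to patient: €4,281.60. OOP to date €4,281.60.
Bill 2, €8,100: 20% coinsurance on €8,100 = €1,620. Cost to patient: €1,620. OOP to date €5,901.60.
Bill 3, €10,591: deductible met; 20% of €10,591 = €2,118.20. Patient owes €2,118.20 (running OOP €8,019.80).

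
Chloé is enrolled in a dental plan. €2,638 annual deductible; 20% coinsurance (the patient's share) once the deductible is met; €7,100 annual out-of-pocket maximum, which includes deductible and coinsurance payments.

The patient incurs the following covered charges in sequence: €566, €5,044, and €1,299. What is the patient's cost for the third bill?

Claim 1 (€566): entire amount goes to the deductible. Patient pays €566; OOP now €566.
Claim 2 (€5,044): €2,072 finishes the deductible; €2,972 goes to coinsurance; 20% of €2,972 = €594.40. Cost to patient: €2,666.40. OOP to date €3,232.40.
Claim 3 (€1,299): deductible met; 20% of €1,299 = €259.80. Patient owes €259.80 (running OOP €3,492.20).

€259.80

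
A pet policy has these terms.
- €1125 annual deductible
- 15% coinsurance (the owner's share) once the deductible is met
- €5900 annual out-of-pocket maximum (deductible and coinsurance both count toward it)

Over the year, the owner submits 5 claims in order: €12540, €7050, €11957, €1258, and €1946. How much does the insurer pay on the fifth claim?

Claim 1 — €12540: €1125 to deductible, leaving €11415; 15% of €11415 = €1712.25. Cost to owner: €2837.25. OOP to date €2837.25. Insurer: €12540 − €2837.25 = €9702.75.
Claim 2 — €7050: deductible met; 15% of €7050 = €1057.50. Owner pays €1057.50; OOP now €3894.75. Insurer: €7050 − €1057.50 = €5992.50.
Claim 3 — €11957: 15% coinsurance on €11957 = €1793.55. Owner pays €1793.55; OOP now €5688.30. Insurer: €11957 − €1793.55 = €10163.45.
Claim 4 — €1258: deductible met; 15% of €1258 = €188.70. Cost to owner: €188.70. OOP to date €5877. Insurer: €1258 − €188.70 = €1069.30.
Claim 5 — €1946: 15% coinsurance on €1946 = €291.90. OOP would hit €6168.90 > €5900, so the cap limits the owner to €5900 − €5877 = €23. Plan pays €1946 − €23 = €1923.

€1923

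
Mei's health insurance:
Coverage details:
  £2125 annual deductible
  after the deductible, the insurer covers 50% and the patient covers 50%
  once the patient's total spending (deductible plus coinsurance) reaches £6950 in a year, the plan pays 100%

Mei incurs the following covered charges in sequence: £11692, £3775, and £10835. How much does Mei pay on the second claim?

£41.50

Claim 1 — £11692: deductible takes £2125, £9567 remains; 50% of £9567 = £4783.50. Patient pays £6908.50; OOP now £6908.50.
Claim 2 — £3775: deductible already satisfied, so patient's share is 50% × £3775 = £1887.50. That would push OOP to £8796, over the £6950 cap, so patient pays £6950 − £6908.50 = £41.50.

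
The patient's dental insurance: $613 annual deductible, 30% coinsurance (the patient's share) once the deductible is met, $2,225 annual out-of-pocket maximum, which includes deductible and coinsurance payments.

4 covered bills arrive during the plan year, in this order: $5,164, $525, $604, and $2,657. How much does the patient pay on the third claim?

#1 ($5,164): deductible takes $613, $4,551 remains; coinsurance $4,551 × 30% = $1,365.30. Patient owes $1,978.30 (running OOP $1,978.30).
#2 ($525): deductible already satisfied, so patient's share is 30% × $525 = $157.50. Cost to patient: $157.50. OOP to date $2,135.80.
#3 ($604): deductible already satisfied, so patient's share is 30% × $604 = $181.20. That would push OOP to $2,317, over the $2,225 cap, so patient pays $2,225 − $2,135.80 = $89.20.

$89.20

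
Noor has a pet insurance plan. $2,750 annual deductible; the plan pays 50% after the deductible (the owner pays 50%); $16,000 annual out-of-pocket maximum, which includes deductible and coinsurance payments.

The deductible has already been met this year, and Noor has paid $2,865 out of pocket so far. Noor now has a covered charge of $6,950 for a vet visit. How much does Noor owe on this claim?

The deductible is already satisfied, so the full bill goes to coinsurance.
Coinsurance: $6,950 × 50% = $3,475.
Cumulative spending $2,865 + $3,475 = $6,340 stays under the $16,000 maximum.

$3,475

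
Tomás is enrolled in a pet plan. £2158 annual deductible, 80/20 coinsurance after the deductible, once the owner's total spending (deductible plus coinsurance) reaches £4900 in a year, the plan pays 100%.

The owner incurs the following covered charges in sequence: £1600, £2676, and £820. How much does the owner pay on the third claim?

Claim 1 (£1600): entire amount goes to the deductible. Cost to owner: £1600. OOP to date £1600.
Claim 2 (£2676): £558 to deductible, leaving £2118; coinsurance £2118 × 20% = £423.60. Owner pays £981.60; OOP now £2581.60.
Claim 3 (£820): 20% coinsurance on £820 = £164. Owner pays £164; OOP now £2745.60.

£164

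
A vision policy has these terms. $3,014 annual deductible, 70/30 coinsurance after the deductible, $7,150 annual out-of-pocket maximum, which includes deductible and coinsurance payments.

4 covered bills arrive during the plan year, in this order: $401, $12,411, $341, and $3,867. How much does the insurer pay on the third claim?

Claim 1 — $401: all of it applies to the deductible. Member owes $401 (running OOP $401). Insurer: $401 − $401 = $0.
Claim 2 — $12,411: $2,613 finishes the deductible; $9,798 goes to coinsurance; member's 30% is $2,939.40. Member owes $5,552.40 (running OOP $5,953.40). Insurer: $12,411 − $5,552.40 = $6,858.60.
Claim 3 — $341: 30% coinsurance on $341 = $102.30. Member pays $102.30; OOP now $6,055.70. Plan pays $341 − $102.30 = $238.70.

$238.70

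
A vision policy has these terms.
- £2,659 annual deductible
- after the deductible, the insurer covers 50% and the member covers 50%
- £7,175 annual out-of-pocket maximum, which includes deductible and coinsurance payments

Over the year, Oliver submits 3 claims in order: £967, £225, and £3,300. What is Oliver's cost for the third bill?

Bill 1, £967: fully absorbed by the deductible. Cost to member: £967. OOP to date £967.
Bill 2, £225: entire amount goes to the deductible. Cost to member: £225. OOP to date £1,192.
Bill 3, £3,300: £1,467 finishes the deductible; £1,833 goes to coinsurance; member's 50% is £916.50. Member pays £2,383.50; OOP now £3,575.50.

£2,383.50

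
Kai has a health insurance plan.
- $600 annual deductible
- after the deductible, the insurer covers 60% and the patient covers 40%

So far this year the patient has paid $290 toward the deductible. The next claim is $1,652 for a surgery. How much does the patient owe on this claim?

Deductible still to meet: $600 − $290 = $310.
After the $310 deductible portion, $1,652 − $310 = $1,342 is subject to coinsurance.
Patient's 40% share of $1,342 is $536.80.
So the patient owes $310 + $536.80 = $846.80.

$846.80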